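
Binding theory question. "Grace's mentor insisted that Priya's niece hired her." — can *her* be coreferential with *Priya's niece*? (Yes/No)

No

*her* is a pronoun; Principle B requires it to be free in its binding domain — the clause headed by 'hired'.
— Priya's niece: subject of the clause headed by 'hired'; c-commands the pronoun within its binding domain — blocked (Principle B).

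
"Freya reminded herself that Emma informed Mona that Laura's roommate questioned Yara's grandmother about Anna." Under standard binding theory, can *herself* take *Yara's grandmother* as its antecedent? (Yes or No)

No

*herself* is a reflexive; Principle A requires it to be bound within its binding domain — the matrix clause.
— Yara's grandmother: object of the clause headed by 'questioned'; does not c-command the reflexive — cannot bind it (Principle A).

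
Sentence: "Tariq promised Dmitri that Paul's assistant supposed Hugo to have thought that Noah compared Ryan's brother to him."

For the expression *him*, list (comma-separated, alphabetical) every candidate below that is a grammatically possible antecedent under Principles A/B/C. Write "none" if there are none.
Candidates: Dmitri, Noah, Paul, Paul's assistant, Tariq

*him* is a pronoun; Principle B requires it to be free in its binding domain — the clause headed by 'compared'.
— Dmitri: object of the matrix clause; c-commands the pronoun but lies outside its binding domain — allowed.
— Noah: subject of the clause headed by 'compared'; c-commands the pronoun within its binding domain — blocked (Principle B).
— Paul: possessor inside the subject DP of the clause headed by 'supposed'; does not c-command the pronoun — Principle B does not apply; allowed.
— Paul's assistant: subject of the clause headed by 'supposed'; c-commands the pronoun but lies outside its binding domain — allowed.
— Tariq: subject of the matrix clause; c-commands the pronoun but lies outside its binding domain — allowed.

Dmitri, Paul, Paul's assistant, Tariq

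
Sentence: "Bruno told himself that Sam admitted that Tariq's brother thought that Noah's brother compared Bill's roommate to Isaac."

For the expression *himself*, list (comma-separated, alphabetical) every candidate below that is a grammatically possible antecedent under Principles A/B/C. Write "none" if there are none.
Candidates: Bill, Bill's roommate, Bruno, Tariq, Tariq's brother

Bruno

*himself* is a reflexive; Principle A requires it to be bound within its binding domain — the matrix clause.
— Bill: possessor inside the object DP of the clause headed by 'compared'; does not c-command the reflexive — cannot bind it (Principle A).
— Bill's roommate: object of the clause headed by 'compared'; does not c-command the reflexive — cannot bind it (Principle A).
— Bruno: subject of the matrix clause; c-commands the reflexive within its binding domain — allowed (Principle A).
— Tariq: possessor inside the subject DP of the clause headed by 'thought'; does not c-command the reflexive — cannot bind it (Principle A).
— Tariq's brother: subject of the clause headed by 'thought'; does not c-command the reflexive — cannot bind it (Principle A).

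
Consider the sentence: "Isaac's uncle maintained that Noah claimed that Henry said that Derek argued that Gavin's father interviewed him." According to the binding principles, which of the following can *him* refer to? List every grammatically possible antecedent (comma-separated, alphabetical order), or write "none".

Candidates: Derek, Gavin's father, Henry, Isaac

Derek, Henry, Isaac

*him* is a pronoun; Principle B requires it to be free in its binding domain — the clause headed by 'interviewed'.
— Derek: subject of the clause headed by 'argued'; c-commands the pronoun but lies outside its binding domain — allowed.
— Gavin's father: subject of the clause headed by 'interviewed'; c-commands the pronoun within its binding domain — blocked (Principle B).
— Henry: subject of the clause headed by 'said'; c-commands the pronoun but lies outside its binding domain — allowed.
— Isaac: possessor inside the subject DP of the matrix clause; does not c-command the pronoun — Principle B does not apply; allowed.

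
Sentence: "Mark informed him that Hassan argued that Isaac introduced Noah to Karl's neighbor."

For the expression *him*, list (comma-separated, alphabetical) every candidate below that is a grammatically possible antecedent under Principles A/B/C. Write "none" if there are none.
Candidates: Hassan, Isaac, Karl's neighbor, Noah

*him* is a pronoun; Principle B requires it to be free in its binding domain — the matrix clause.
— Hassan: subject of the clause headed by 'argued'; is c-commanded by the pronoun; coreference would bind this R-expression — blocked (Principle C).
— Isaac: subject of the clause headed by 'introduced'; is c-commanded by the pronoun; coreference would bind this R-expression — blocked (Principle C).
— Karl's neighbor: second object of the clause headed by 'introduced'; is c-commanded by the pronoun; coreference would bind this R-expression — blocked (Principle C).
— Noah: object of the clause headed by 'introduced'; is c-commanded by the pronoun; coreference would bind this R-expression — blocked (Principle C).

none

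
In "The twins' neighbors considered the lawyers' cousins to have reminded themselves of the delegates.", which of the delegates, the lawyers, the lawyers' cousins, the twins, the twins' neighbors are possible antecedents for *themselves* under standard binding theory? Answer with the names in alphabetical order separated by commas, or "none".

the lawyers' cousins

*themselves* is a reflexive; Principle A requires it to be bound within its binding domain — the clause headed by 'reminded'.
— the delegates: second object of the clause headed by 'reminded'; does not c-command the reflexive — cannot bind it (Principle A).
— the lawyers: possessor inside the subject DP of the clause headed by 'reminded'; does not c-command the reflexive — cannot bind it (Principle A).
— the lawyers' cousins: subject of the clause headed by 'reminded'; c-commands the reflexive within its binding domain — allowed (Principle A).
— the twins: possessor inside the subject DP of the matrix clause; does not c-command the reflexive — cannot bind it (Principle A).
— the twins' neighbors: subject of the matrix clause; c-commands the reflexive but lies outside its binding domain — cannot bind it (Principle A).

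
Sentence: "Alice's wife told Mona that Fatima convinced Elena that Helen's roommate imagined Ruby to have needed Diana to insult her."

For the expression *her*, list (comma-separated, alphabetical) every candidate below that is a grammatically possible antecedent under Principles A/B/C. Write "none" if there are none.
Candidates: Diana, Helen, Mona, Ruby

*her* is a pronoun; Principle B requires it to be free in its binding domain — the clause headed by 'insult'.
— Diana: subject of the clause headed by 'insult'; c-commands the pronoun within its binding domain — blocked (Principle B).
— Helen: possessor inside the subject DP of the clause headed by 'imagined'; does not c-command the pronoun — Principle B does not apply; allowed.
— Mona: object of the matrix clause; c-commands the pronoun but lies outside its binding domain — allowed.
— Ruby: subject of the clause headed by 'needed'; c-commands the pronoun but lies outside its binding domain — allowed.

Helen, Mona, Ruby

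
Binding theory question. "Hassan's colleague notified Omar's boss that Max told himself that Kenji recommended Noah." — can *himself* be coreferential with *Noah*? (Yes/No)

*himself* is a reflexive; Principle A requires it to be bound within its binding domain — the clause headed by 'told'.
— Noah: object of the clause headed by 'recommended'; does not c-command the reflexive — cannot bind it (Principle A).

No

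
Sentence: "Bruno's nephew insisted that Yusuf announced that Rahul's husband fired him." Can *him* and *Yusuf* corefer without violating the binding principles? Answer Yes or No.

Yes

*Yusuf* is an R-expression; Principle C requires it to be free (not bound by any c-commanding expression).
— him: object of the clause headed by 'fired'; the pronoun does not c-command the R-expression — coreference allowed.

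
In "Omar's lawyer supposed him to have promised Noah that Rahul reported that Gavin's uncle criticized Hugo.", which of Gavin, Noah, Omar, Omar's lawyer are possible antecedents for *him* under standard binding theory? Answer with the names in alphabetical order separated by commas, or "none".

*him* is a pronoun; Principle B requires it to be free in its binding domain — the matrix clause.
— Gavin: possessor inside the subject DP of the clause headed by 'criticized'; is c-commanded by the pronoun; coreference would bind this R-expression — blocked (Principle C).
— Noah: object of the clause headed by 'promised'; is c-commanded by the pronoun; coreference would bind this R-expression — blocked (Principle C).
— Omar: possessor inside the subject DP of the matrix clause; does not c-command the pronoun — Principle B does not apply; allowed.
— Omar's lawyer: subject of the matrix clause; c-commands the pronoun within its binding domain — blocked (Principle B).

Omar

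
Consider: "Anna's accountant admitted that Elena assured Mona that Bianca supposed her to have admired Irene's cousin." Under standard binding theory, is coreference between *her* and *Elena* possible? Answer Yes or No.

Yes

*Elena* is an R-expression; Principle C requires it to be free (not bound by any c-commanding expression).
— her: subject of the clause headed by 'admired'; the pronoun does not c-command the R-expression — coreference allowed.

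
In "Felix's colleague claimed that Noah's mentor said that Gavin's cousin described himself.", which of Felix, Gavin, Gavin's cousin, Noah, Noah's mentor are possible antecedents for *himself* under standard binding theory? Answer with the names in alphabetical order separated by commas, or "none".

*himself* is a reflexive; Principle A requires it to be bound within its binding domain — the clause headed by 'described'.
— Felix: possessor inside the subject DP of the matrix clause; does not c-command the reflexive — cannot bind it (Principle A).
— Gavin: possessor inside the subject DP of the clause headed by 'described'; does not c-command the reflexive — cannot bind it (Principle A).
— Gavin's cousin: subject of the clause headed by 'described'; c-commands the reflexive within its binding domain — allowed (Principle A).
— Noah: possessor inside the subject DP of the clause headed by 'said'; does not c-command the reflexive — cannot bind it (Principle A).
— Noah's mentor: subject of the clause headed by 'said'; c-commands the reflexive but lies outside its binding domain — cannot bind it (Principle A).

Gavin's cousin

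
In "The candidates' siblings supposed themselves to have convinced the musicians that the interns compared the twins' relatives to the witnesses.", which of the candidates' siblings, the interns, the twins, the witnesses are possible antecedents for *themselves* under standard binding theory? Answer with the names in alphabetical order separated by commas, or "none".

the candidates' siblings

*themselves* is a reflexive; Principle A requires it to be bound within its binding domain — the matrix clause.
— the candidates' siblings: subject of the matrix clause; c-commands the reflexive within its binding domain — allowed (Principle A).
— the interns: subject of the clause headed by 'compared'; does not c-command the reflexive — cannot bind it (Principle A).
— the twins: possessor inside the object DP of the clause headed by 'compared'; does not c-command the reflexive — cannot bind it (Principle A).
— the witnesses: second object of the clause headed by 'compared'; does not c-command the reflexive — cannot bind it (Principle A).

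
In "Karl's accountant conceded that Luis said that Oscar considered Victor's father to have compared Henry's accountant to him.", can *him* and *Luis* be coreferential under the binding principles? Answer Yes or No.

Yes

*Luis* is an R-expression; Principle C requires it to be free (not bound by any c-commanding expression).
— him: second object of the clause headed by 'compared'; the pronoun does not c-command the R-expression — coreference allowed.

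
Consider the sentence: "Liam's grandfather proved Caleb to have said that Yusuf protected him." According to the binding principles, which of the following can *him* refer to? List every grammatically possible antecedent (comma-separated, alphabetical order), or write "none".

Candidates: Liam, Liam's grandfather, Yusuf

*him* is a pronoun; Principle B requires it to be free in its binding domain — the clause headed by 'protected'.
— Liam: possessor inside the subject DP of the matrix clause; does not c-command the pronoun — Principle B does not apply; allowed.
— Liam's grandfather: subject of the matrix clause; c-commands the pronoun but lies outside its binding domain — allowed.
— Yusuf: subject of the clause headed by 'protected'; c-commands the pronoun within its binding domain — blocked (Principle B).

Liam, Liam's grandfather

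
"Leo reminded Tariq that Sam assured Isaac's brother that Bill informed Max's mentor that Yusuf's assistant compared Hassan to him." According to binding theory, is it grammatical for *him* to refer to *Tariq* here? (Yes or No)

Yes

*Tariq* is an R-expression; Principle C requires it to be free (not bound by any c-commanding expression).
— him: second object of the clause headed by 'compared'; the pronoun does not c-command the R-expression — coreference allowed.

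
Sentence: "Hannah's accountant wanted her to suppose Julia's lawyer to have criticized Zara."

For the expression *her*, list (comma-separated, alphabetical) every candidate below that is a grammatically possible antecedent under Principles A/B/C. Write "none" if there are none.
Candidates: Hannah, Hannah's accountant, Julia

Hannah

*her* is a pronoun; Principle B requires it to be free in its binding domain — the matrix clause.
— Hannah: possessor inside the subject DP of the matrix clause; does not c-command the pronoun — Principle B does not apply; allowed.
— Hannah's accountant: subject of the matrix clause; c-commands the pronoun within its binding domain — blocked (Principle B).
— Julia: possessor inside the subject DP of the clause headed by 'criticized'; is c-commanded by the pronoun; coreference would bind this R-expression — blocked (Principle C).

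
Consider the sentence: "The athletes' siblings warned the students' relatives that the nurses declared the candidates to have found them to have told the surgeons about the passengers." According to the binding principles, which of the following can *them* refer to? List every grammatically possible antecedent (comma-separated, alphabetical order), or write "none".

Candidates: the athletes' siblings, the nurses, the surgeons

*them* is a pronoun; Principle B requires it to be free in its binding domain — the clause headed by 'found'.
— the athletes' siblings: subject of the matrix clause; c-commands the pronoun but lies outside its binding domain — allowed.
— the nurses: subject of the clause headed by 'declared'; c-commands the pronoun but lies outside its binding domain — allowed.
— the surgeons: object of the clause headed by 'told'; is c-commanded by the pronoun; coreference would bind this R-expression — blocked (Principle C).

the athletes' siblings, the nurses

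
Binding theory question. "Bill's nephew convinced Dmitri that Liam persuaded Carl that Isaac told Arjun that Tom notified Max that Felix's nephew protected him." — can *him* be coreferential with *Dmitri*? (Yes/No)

Yes

*him* is a pronoun; Principle B requires it to be free in its binding domain — the clause headed by 'protected'.
— Dmitri: object of the matrix clause; c-commands the pronoun but lies outside its binding domain — allowed.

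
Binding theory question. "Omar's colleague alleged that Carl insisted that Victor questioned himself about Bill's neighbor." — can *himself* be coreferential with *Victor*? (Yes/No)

Yes

*himself* is a reflexive; Principle A requires it to be bound within its binding domain — the clause headed by 'questioned'.
— Victor: subject of the clause headed by 'questioned'; c-commands the reflexive within its binding domain — allowed (Principle A).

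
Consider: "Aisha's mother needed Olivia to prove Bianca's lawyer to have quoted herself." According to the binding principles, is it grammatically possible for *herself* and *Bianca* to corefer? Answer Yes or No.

No

*herself* is a reflexive; Principle A requires it to be bound within its binding domain — the clause headed by 'quoted'.
— Bianca: possessor inside the subject DP of the clause headed by 'quoted'; does not c-command the reflexive — cannot bind it (Principle A).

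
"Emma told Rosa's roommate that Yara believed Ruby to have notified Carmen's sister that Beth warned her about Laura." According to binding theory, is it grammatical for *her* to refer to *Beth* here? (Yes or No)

No

*Beth* is an R-expression; Principle C requires it to be free (not bound by any c-commanding expression).
— her: object of the clause headed by 'warned'; the R-expression locally c-commands the pronoun — coreference blocked (Principle B on the pronoun).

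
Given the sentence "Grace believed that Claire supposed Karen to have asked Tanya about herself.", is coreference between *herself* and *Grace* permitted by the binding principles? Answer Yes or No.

No

*herself* is a reflexive; Principle A requires it to be bound within its binding domain — the clause headed by 'asked'.
— Grace: subject of the matrix clause; c-commands the reflexive but lies outside its binding domain — cannot bind it (Principle A).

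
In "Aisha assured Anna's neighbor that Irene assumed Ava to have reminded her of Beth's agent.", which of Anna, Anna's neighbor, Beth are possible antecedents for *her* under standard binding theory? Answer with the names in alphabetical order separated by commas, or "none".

*her* is a pronoun; Principle B requires it to be free in its binding domain — the clause headed by 'reminded'.
— Anna: possessor inside the object DP of the matrix clause; does not c-command the pronoun — Principle B does not apply; allowed.
— Anna's neighbor: object of the matrix clause; c-commands the pronoun but lies outside its binding domain — allowed.
— Beth: possessor inside the second object DP of the clause headed by 'reminded'; is c-commanded by the pronoun; coreference would bind this R-expression — blocked (Principle C).

Anna, Anna's neighbor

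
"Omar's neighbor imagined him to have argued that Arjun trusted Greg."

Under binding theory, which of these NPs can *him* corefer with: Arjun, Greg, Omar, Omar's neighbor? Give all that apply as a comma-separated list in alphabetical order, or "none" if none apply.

*him* is a pronoun; Principle B requires it to be free in its binding domain — the matrix clause.
— Arjun: subject of the clause headed by 'trusted'; is c-commanded by the pronoun; coreference would bind this R-expression — blocked (Principle C).
— Greg: object of the clause headed by 'trusted'; is c-commanded by the pronoun; coreference would bind this R-expression — blocked (Principle C).
— Omar: possessor inside the subject DP of the matrix clause; does not c-command the pronoun — Principle B does not apply; allowed.
— Omar's neighbor: subject of the matrix clause; c-commands the pronoun within its binding domain — blocked (Principle B).

Omar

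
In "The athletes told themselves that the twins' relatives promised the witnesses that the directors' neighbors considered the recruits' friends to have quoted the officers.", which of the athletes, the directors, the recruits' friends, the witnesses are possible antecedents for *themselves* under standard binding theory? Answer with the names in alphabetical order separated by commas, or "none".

*themselves* is a reflexive; Principle A requires it to be bound within its binding domain — the matrix clause.
— the athletes: subject of the matrix clause; c-commands the reflexive within its binding domain — allowed (Principle A).
— the directors: possessor inside the subject DP of the clause headed by 'considered'; does not c-command the reflexive — cannot bind it (Principle A).
— the recruits' friends: subject of the clause headed by 'quoted'; does not c-command the reflexive — cannot bind it (Principle A).
— the witnesses: object of the clause headed by 'promised'; does not c-command the reflexive — cannot bind it (Principle A).

the athletes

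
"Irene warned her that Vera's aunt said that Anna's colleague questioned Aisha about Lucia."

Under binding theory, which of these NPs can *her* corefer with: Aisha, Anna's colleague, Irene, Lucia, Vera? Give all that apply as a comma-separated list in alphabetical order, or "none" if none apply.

*her* is a pronoun; Principle B requires it to be free in its binding domain — the matrix clause.
— Aisha: object of the clause headed by 'questioned'; is c-commanded by the pronoun; coreference would bind this R-expression — blocked (Principle C).
— Anna's colleague: subject of the clause headed by 'questioned'; is c-commanded by the pronoun; coreference would bind this R-expression — blocked (Principle C).
— Irene: subject of the matrix clause; c-commands the pronoun within its binding domain — blocked (Principle B).
— Lucia: second object of the clause headed by 'questioned'; is c-commanded by the pronoun; coreference would bind this R-expression — blocked (Principle C).
— Vera: possessor inside the subject DP of the clause headed by 'said'; is c-commanded by the pronoun; coreference would bind this R-expression — blocked (Principle C).

none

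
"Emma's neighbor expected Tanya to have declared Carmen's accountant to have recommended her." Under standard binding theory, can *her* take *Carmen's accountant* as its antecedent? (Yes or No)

No

*her* is a pronoun; Principle B requires it to be free in its binding domain — the clause headed by 'recommended'.
— Carmen's accountant: subject of the clause headed by 'recommended'; c-commands the pronoun within its binding domain — blocked (Principle B).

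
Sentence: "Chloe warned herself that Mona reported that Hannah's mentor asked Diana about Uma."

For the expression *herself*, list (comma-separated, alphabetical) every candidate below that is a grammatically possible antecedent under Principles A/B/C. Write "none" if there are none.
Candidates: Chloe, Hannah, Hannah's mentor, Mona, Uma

*herself* is a reflexive; Principle A requires it to be bound within its binding domain — the matrix clause.
— Chloe: subject of the matrix clause; c-commands the reflexive within its binding domain — allowed (Principle A).
— Hannah: possessor inside the subject DP of the clause headed by 'asked'; does not c-command the reflexive — cannot bind it (Principle A).
— Hannah's mentor: subject of the clause headed by 'asked'; does not c-command the reflexive — cannot bind it (Principle A).
— Mona: subject of the clause headed by 'reported'; does not c-command the reflexive — cannot bind it (Principle A).
— Uma: second object of the clause headed by 'asked'; does not c-command the reflexive — cannot bind it (Principle A).

Chloe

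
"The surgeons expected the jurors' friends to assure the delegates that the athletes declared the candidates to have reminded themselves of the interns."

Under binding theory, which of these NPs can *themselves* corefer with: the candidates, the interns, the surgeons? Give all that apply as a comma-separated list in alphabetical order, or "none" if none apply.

*themselves* is a reflexive; Principle A requires it to be bound within its binding domain — the clause headed by 'reminded'.
— the candidates: subject of the clause headed by 'reminded'; c-commands the reflexive within its binding domain — allowed (Principle A).
— the interns: second object of the clause headed by 'reminded'; does not c-command the reflexive — cannot bind it (Principle A).
— the surgeons: subject of the matrix clause; c-commands the reflexive but lies outside its binding domain — cannot bind it (Principle A).

the candidates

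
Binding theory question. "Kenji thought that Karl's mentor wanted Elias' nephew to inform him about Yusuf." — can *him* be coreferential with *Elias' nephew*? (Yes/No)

No

*him* is a pronoun; Principle B requires it to be free in its binding domain — the clause headed by 'inform'.
— Elias' nephew: subject of the clause headed by 'inform'; c-commands the pronoun within its binding domain — blocked (Principle B).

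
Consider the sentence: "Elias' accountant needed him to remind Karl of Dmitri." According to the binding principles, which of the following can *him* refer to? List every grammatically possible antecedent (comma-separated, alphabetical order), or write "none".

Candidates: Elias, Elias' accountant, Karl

Elias

*him* is a pronoun; Principle B requires it to be free in its binding domain — the matrix clause.
— Elias: possessor inside the subject DP of the matrix clause; does not c-command the pronoun — Principle B does not apply; allowed.
— Elias' accountant: subject of the matrix clause; c-commands the pronoun within its binding domain — blocked (Principle B).
— Karl: object of the clause headed by 'remind'; is c-commanded by the pronoun; coreference would bind this R-expression — blocked (Principle C).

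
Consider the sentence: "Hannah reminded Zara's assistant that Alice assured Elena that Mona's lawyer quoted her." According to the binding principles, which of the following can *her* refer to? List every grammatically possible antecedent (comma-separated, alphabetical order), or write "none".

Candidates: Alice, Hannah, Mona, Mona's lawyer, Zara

Alice, Hannah, Mona, Zara

*her* is a pronoun; Principle B requires it to be free in its binding domain — the clause headed by 'quoted'.
— Alice: subject of the clause headed by 'assured'; c-commands the pronoun but lies outside its binding domain — allowed.
— Hannah: subject of the matrix clause; c-commands the pronoun but lies outside its binding domain — allowed.
— Mona: possessor inside the subject DP of the clause headed by 'quoted'; does not c-command the pronoun — Principle B does not apply; allowed.
— Mona's lawyer: subject of the clause headed by 'quoted'; c-commands the pronoun within its binding domain — blocked (Principle B).
— Zara: possessor inside the object DP of the matrix clause; does not c-command the pronoun — Principle B does not apply; allowed.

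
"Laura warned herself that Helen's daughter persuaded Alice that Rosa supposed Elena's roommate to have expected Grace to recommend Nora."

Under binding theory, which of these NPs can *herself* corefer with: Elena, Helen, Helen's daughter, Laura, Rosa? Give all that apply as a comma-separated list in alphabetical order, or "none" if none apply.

Laura

*herself* is a reflexive; Principle A requires it to be bound within its binding domain — the matrix clause.
— Elena: possessor inside the subject DP of the clause headed by 'expected'; does not c-command the reflexive — cannot bind it (Principle A).
— Helen: possessor inside the subject DP of the clause headed by 'persuaded'; does not c-command the reflexive — cannot bind it (Principle A).
— Helen's daughter: subject of the clause headed by 'persuaded'; does not c-command the reflexive — cannot bind it (Principle A).
— Laura: subject of the matrix clause; c-commands the reflexive within its binding domain — allowed (Principle A).
— Rosa: subject of the clause headed by 'supposed'; does not c-command the reflexive — cannot bind it (Principle A).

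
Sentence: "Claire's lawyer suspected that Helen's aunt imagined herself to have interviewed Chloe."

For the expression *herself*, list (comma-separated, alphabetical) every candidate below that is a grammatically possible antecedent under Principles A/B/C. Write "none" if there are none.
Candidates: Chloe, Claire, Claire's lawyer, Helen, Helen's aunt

Helen's aunt

*herself* is a reflexive; Principle A requires it to be bound within its binding domain — the clause headed by 'imagined'.
— Chloe: object of the clause headed by 'interviewed'; does not c-command the reflexive — cannot bind it (Principle A).
— Claire: possessor inside the subject DP of the matrix clause; does not c-command the reflexive — cannot bind it (Principle A).
— Claire's lawyer: subject of the matrix clause; c-commands the reflexive but lies outside its binding domain — cannot bind it (Principle A).
— Helen: possessor inside the subject DP of the clause headed by 'imagined'; does not c-command the reflexive — cannot bind it (Principle A).
— Helen's aunt: subject of the clause headed by 'imagined'; c-commands the reflexive within its binding domain — allowed (Principle A).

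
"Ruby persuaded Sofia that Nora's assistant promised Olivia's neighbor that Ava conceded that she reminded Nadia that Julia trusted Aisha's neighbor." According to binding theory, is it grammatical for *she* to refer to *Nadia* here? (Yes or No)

No

*Nadia* is an R-expression; Principle C requires it to be free (not bound by any c-commanding expression).
— she: subject of the clause headed by 'reminded'; the pronoun c-commands the R-expression — coreference blocked (Principle C).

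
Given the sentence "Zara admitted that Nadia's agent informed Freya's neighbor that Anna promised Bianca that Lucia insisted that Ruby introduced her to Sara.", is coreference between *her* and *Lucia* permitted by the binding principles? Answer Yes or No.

Yes

*her* is a pronoun; Principle B requires it to be free in its binding domain — the clause headed by 'introduced'.
— Lucia: subject of the clause headed by 'insisted'; c-commands the pronoun but lies outside its binding domain — allowed.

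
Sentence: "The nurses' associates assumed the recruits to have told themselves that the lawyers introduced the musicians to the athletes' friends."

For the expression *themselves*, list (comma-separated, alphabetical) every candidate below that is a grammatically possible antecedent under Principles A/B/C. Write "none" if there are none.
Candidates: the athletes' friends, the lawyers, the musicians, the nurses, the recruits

*themselves* is a reflexive; Principle A requires it to be bound within its binding domain — the clause headed by 'told'.
— the athletes' friends: second object of the clause headed by 'introduced'; does not c-command the reflexive — cannot bind it (Principle A).
— the lawyers: subject of the clause headed by 'introduced'; does not c-command the reflexive — cannot bind it (Principle A).
— the musicians: object of the clause headed by 'introduced'; does not c-command the reflexive — cannot bind it (Principle A).
— the nurses: possessor inside the subject DP of the matrix clause; does not c-command the reflexive — cannot bind it (Principle A).
— the recruits: subject of the clause headed by 'told'; c-commands the reflexive within its binding domain — allowed (Principle A).

the recruits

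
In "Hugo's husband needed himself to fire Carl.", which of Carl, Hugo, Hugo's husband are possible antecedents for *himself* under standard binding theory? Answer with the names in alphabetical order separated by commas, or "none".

Hugo's husband

*himself* is a reflexive; Principle A requires it to be bound within its binding domain — the matrix clause.
— Carl: object of the clause headed by 'fire'; does not c-command the reflexive — cannot bind it (Principle A).
— Hugo: possessor inside the subject DP of the matrix clause; does not c-command the reflexive — cannot bind it (Principle A).
— Hugo's husband: subject of the matrix clause; c-commands the reflexive within its binding domain — allowed (Principle A).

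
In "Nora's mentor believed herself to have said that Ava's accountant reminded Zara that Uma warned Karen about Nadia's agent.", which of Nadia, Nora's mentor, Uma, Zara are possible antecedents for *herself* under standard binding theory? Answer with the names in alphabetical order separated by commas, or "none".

*herself* is a reflexive; Principle A requires it to be bound within its binding domain — the matrix clause.
— Nadia: possessor inside the second object DP of the clause headed by 'warned'; does not c-command the reflexive — cannot bind it (Principle A).
— Nora's mentor: subject of the matrix clause; c-commands the reflexive within its binding domain — allowed (Principle A).
— Uma: subject of the clause headed by 'warned'; does not c-command the reflexive — cannot bind it (Principle A).
— Zara: object of the clause headed by 'reminded'; does not c-command the reflexive — cannot bind it (Principle A).

Nora's mentor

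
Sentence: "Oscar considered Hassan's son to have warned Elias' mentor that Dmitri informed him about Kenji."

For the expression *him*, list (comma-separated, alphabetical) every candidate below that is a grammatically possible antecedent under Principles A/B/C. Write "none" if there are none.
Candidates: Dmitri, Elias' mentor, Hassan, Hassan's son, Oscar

Elias' mentor, Hassan, Hassan's son, Oscar

*him* is a pronoun; Principle B requires it to be free in its binding domain — the clause headed by 'informed'.
— Dmitri: subject of the clause headed by 'informed'; c-commands the pronoun within its binding domain — blocked (Principle B).
— Elias' mentor: object of the clause headed by 'warned'; c-commands the pronoun but lies outside its binding domain — allowed.
— Hassan: possessor inside the subject DP of the clause headed by 'warned'; does not c-command the pronoun — Principle B does not apply; allowed.
— Hassan's son: subject of the clause headed by 'warned'; c-commands the pronoun but lies outside its binding domain — allowed.
— Oscar: subject of the matrix clause; c-commands the pronoun but lies outside its binding domain — allowed.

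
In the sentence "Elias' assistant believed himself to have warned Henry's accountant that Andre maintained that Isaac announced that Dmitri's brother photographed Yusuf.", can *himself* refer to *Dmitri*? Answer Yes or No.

*himself* is a reflexive; Principle A requires it to be bound within its binding domain — the matrix clause.
— Dmitri: possessor inside the subject DP of the clause headed by 'photographed'; does not c-command the reflexive — cannot bind it (Principle A).

No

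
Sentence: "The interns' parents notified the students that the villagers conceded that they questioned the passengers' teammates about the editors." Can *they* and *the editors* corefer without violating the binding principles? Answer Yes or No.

No

*the editors* is an R-expression; Principle C requires it to be free (not bound by any c-commanding expression).
— they: subject of the clause headed by 'questioned'; the pronoun c-commands the R-expression — coreference blocked (Principle C).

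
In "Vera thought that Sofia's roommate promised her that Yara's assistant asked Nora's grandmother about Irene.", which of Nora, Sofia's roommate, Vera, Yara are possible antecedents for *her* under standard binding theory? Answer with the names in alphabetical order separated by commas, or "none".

Vera

*her* is a pronoun; Principle B requires it to be free in its binding domain — the clause headed by 'promised'.
— Nora: possessor inside the object DP of the clause headed by 'asked'; is c-commanded by the pronoun; coreference would bind this R-expression — blocked (Principle C).
— Sofia's roommate: subject of the clause headed by 'promised'; c-commands the pronoun within its binding domain — blocked (Principle B).
— Vera: subject of the matrix clause; c-commands the pronoun but lies outside its binding domain — allowed.
— Yara: possessor inside the subject DP of the clause headed by 'asked'; is c-commanded by the pronoun; coreference would bind this R-expression — blocked (Principle C).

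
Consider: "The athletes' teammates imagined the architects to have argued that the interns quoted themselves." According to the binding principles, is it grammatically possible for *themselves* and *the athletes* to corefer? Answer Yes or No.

*themselves* is a reflexive; Principle A requires it to be bound within its binding domain — the clause headed by 'quoted'.
— the athletes: possessor inside the subject DP of the matrix clause; does not c-command the reflexive — cannot bind it (Principle A).

No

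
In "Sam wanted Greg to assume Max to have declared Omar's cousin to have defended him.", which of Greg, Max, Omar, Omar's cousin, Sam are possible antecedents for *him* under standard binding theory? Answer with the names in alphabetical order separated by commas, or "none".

Greg, Max, Omar, Sam

*him* is a pronoun; Principle B requires it to be free in its binding domain — the clause headed by 'defended'.
— Greg: subject of the clause headed by 'assume'; c-commands the pronoun but lies outside its binding domain — allowed.
— Max: subject of the clause headed by 'declared'; c-commands the pronoun but lies outside its binding domain — allowed.
— Omar: possessor inside the subject DP of the clause headed by 'defended'; does not c-command the pronoun — Principle B does not apply; allowed.
— Omar's cousin: subject of the clause headed by 'defended'; c-commands the pronoun within its binding domain — blocked (Principle B).
— Sam: subject of the matrix clause; c-commands the pronoun but lies outside its binding domain — allowed.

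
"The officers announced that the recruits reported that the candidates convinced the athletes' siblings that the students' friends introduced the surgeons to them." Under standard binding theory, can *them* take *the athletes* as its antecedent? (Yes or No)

*them* is a pronoun; Principle B requires it to be free in its binding domain — the clause headed by 'introduced'.
— the athletes: possessor inside the object DP of the clause headed by 'convinced'; does not c-command the pronoun — Principle B does not apply; allowed.

Yes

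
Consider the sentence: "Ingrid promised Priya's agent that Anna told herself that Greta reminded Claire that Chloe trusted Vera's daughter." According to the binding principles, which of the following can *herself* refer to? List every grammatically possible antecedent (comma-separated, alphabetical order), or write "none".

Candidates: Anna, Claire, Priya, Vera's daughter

Anna

*herself* is a reflexive; Principle A requires it to be bound within its binding domain — the clause headed by 'told'.
— Anna: subject of the clause headed by 'told'; c-commands the reflexive within its binding domain — allowed (Principle A).
— Claire: object of the clause headed by 'reminded'; does not c-command the reflexive — cannot bind it (Principle A).
— Priya: possessor inside the object DP of the matrix clause; does not c-command the reflexive — cannot bind it (Principle A).
— Vera's daughter: object of the clause headed by 'trusted'; does not c-command the reflexive — cannot bind it (Principle A).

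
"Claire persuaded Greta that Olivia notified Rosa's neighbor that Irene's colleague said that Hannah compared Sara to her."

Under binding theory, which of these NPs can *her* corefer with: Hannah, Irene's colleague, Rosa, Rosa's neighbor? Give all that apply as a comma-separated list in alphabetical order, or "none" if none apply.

Irene's colleague, Rosa, Rosa's neighbor

*her* is a pronoun; Principle B requires it to be free in its binding domain — the clause headed by 'compared'.
— Hannah: subject of the clause headed by 'compared'; c-commands the pronoun within its binding domain — blocked (Principle B).
— Irene's colleague: subject of the clause headed by 'said'; c-commands the pronoun but lies outside its binding domain — allowed.
— Rosa: possessor inside the object DP of the clause headed by 'notified'; does not c-command the pronoun — Principle B does not apply; allowed.
— Rosa's neighbor: object of the clause headed by 'notified'; c-commands the pronoun but lies outside its binding domain — allowed.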